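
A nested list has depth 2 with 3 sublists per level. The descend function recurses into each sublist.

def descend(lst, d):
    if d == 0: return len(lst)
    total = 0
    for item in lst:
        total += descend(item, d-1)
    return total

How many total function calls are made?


At depth 0 (root): 1 call
At depth 1: each of 1 parents calls descend on 3 children = 3 calls
At depth 2: each of 3 parents calls descend on 3 children = 9 calls
Total: 1 + 3 + 9 = 13

13


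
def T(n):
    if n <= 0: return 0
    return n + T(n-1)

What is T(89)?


T(89)
= 89 + 88 + 87 + 86 + 85 + 84 + 83 + 82 + 81 + 80 + 79 + 78 + 77 + 76 + 75 + 74 + 73 + 72 + 71 + 70 + 69 + 68 + 67 + 66 + 65 + 64 + 63 + 62 + 61 + 60 + 59 + 58 + 57 + 56 + 55 + 54 + 53 + 52 + 51 + 50 + 49 + 48 + 47 + 46 + 45 + 44 + 43 + 42 + 41 + 40 + 39 + 38 + 37 + 36 + 35 + 34 + 33 + 32 + 31 + 30 + 29 + 28 + 27 + 26 + 25 + 24 + 23 + 22 + 21 + 20 + 19 + 18 + 17 + 16 + 15 + 14 + 13 + 12 + 11 + 10 + 9 + 8 + 7 + 6 + 5 + 4 + 3 + 2 + 1 + T(0)
= 89 + 88 + 87 + 86 + 85 + 84 + 83 + 82 + 81 + 80 + 79 + 78 + 77 + 76 + 75 + 74 + 73 + 72 + 71 + 70 + 69 + 68 + 67 + 66 + 65 + 64 + 63 + 62 + 61 + 60 + 59 + 58 + 57 + 56 + 55 + 54 + 53 + 52 + 51 + 50 + 49 + 48 + 47 + 46 + 45 + 44 + 43 + 42 + 41 + 40 + 39 + 38 + 37 + 36 + 35 + 34 + 33 + 32 + 31 + 30 + 29 + 28 + 27 + 26 + 25 + 24 + 23 + 22 + 21 + 20 + 19 + 18 + 17 + 16 + 15 + 14 + 13 + 12 + 11 + 10 + 9 + 8 + 7 + 6 + 5 + 4 + 3 + 2 + 1 + 0
= 4005

4005


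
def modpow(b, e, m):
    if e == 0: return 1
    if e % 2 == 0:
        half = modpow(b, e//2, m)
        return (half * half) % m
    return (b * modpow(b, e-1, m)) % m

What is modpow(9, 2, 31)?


modpow(9, 2, 31): e is even, compute modpow(9, 1, 31)
  modpow(9, 1, 31): e is odd, compute modpow(9, 0, 31)
    modpow(9, 0, 31) = 1
  (9 * 1) % 31 = 9
half=9, (9*9) % 31 = 19

19


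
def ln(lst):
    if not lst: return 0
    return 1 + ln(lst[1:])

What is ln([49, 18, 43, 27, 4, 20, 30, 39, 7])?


ln([49, 18, 43, 27, 4, 20, 30, 39, 7]) = 1 + ln([18, 43, 27, 4, 20, 30, 39, 7])
ln([18, 43, 27, 4, 20, 30, 39, 7]) = 1 + ln([43, 27, 4, 20, 30, 39, 7])
ln([43, 27, 4, 20, 30, 39, 7]) = 1 + ln([27, 4, 20, 30, 39, 7])
ln([27, 4, 20, 30, 39, 7]) = 1 + ln([4, 20, 30, 39, 7])
ln([4, 20, 30, 39, 7]) = 1 + ln([20, 30, 39, 7])
ln([20, 30, 39, 7]) = 1 + ln([30, 39, 7])
ln([30, 39, 7]) = 1 + ln([39, 7])
ln([39, 7]) = 1 + ln([7])
ln([7]) = 1 + ln([])
ln([]) = 0  (base case)
Unwinding: 1 + 1 + 1 + 1 + 1 + 1 + 1 + 1 + 1 + 0 = 9

9


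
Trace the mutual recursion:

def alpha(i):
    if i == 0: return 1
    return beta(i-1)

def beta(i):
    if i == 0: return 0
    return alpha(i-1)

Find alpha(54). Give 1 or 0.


alpha(54) = beta(53)
beta(53) = alpha(52)
alpha(52) = beta(51)
beta(51) = alpha(50)
alpha(50) = beta(49)
beta(49) = alpha(48)
alpha(48) = beta(47)
beta(47) = alpha(46)
alpha(46) = beta(45)
beta(45) = alpha(44)
alpha(44) = beta(43)
beta(43) = alpha(42)
alpha(42) = beta(41)
beta(41) = alpha(40)
alpha(40) = beta(39)
beta(39) = alpha(38)
alpha(38) = beta(37)
beta(37) = alpha(36)
alpha(36) = beta(35)
beta(35) = alpha(34)
alpha(34) = beta(33)
beta(33) = alpha(32)
alpha(32) = beta(31)
beta(31) = alpha(30)
alpha(30) = beta(29)
beta(29) = alpha(28)
alpha(28) = beta(27)
beta(27) = alpha(26)
alpha(26) = beta(25)
beta(25) = alpha(24)
alpha(24) = beta(23)
beta(23) = alpha(22)
alpha(22) = beta(21)
beta(21) = alpha(20)
alpha(20) = beta(19)
beta(19) = alpha(18)
alpha(18) = beta(17)
beta(17) = alpha(16)
alpha(16) = beta(15)
beta(15) = alpha(14)
alpha(14) = beta(13)
beta(13) = alpha(12)
alpha(12) = beta(11)
beta(11) = alpha(10)
alpha(10) = beta(9)
beta(9) = alpha(8)
alpha(8) = beta(7)
beta(7) = alpha(6)
alpha(6) = beta(5)
beta(5) = alpha(4)
alpha(4) = beta(3)
beta(3) = alpha(2)
alpha(2) = beta(1)
beta(1) = alpha(0)
alpha(0) = 1  (base case)
Result: 1

1


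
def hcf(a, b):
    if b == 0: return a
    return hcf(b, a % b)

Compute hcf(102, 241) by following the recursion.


hcf(102, 241) = hcf(241, 102)
hcf(241, 102) = hcf(102, 37)
hcf(102, 37) = hcf(37, 28)
hcf(37, 28) = hcf(28, 9)
hcf(28, 9) = hcf(9, 1)
hcf(9, 1) = hcf(1, 0)
hcf(1, 0) = 1  (base case)

1


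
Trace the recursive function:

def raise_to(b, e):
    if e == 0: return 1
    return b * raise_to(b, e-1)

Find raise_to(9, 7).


raise_to(9, 7)
= 9 * raise_to(9, 6)
= 9 * 9 * raise_to(9, 5)
= 9 * 9 * 9 * raise_to(9, 4)
= 9 * 9 * 9 * 9 * raise_to(9, 3)
= 9 * 9 * 9 * 9 * 9 * raise_to(9, 2)
= 9 * 9 * 9 * 9 * 9 * 9 * raise_to(9, 1)
= 9 * 9 * 9 * 9 * 9 * 9 * 9 * raise_to(9, 0)
= 9 * 9 * 9 * 9 * 9 * 9 * 9 * 1
= 4782969

4782969


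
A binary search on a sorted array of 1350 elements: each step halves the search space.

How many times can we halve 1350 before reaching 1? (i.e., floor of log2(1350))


1350 / 2 = 675
675 / 2 = 337
337 / 2 = 168
168 / 2 = 84
84 / 2 = 42
42 / 2 = 21
21 / 2 = 10
10 / 2 = 5
5 / 2 = 2
2 / 2 = 1
Reached 1 after 10 halvings

10


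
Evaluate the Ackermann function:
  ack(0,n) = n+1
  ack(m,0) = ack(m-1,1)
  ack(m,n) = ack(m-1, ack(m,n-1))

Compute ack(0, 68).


ack(0, 68) = 69
Result: ack(0, 68) = 69

69


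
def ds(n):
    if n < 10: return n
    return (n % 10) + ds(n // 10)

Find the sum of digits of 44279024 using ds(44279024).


ds(44279024) = 4 + ds(4427902)
ds(4427902) = 2 + ds(442790)
ds(442790) = 0 + ds(44279)
ds(44279) = 9 + ds(4427)
ds(4427) = 7 + ds(442)
ds(442) = 2 + ds(44)
ds(44) = 4 + ds(4)
ds(4) = 4  (base case)
Total: 4 + 2 + 0 + 9 + 7 + 2 + 4 + 4 = 32

32


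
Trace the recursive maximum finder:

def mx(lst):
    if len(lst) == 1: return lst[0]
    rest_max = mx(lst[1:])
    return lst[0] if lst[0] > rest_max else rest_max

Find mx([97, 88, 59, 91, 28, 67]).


mx([97, 88, 59, 91, 28, 67]): compare 97 with mx([88, 59, 91, 28, 67])
mx([88, 59, 91, 28, 67]): compare 88 with mx([59, 91, 28, 67])
mx([59, 91, 28, 67]): compare 59 with mx([91, 28, 67])
mx([91, 28, 67]): compare 91 with mx([28, 67])
mx([28, 67]): compare 28 with mx([67])
mx([67]) = 67  (base case)
Compare 28 with 67 -> 67
Compare 91 with 67 -> 91
Compare 59 with 91 -> 91
Compare 88 with 91 -> 91
Compare 97 with 91 -> 97

97


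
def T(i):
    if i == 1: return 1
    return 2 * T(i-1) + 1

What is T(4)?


T(4) = 2 * T(3) + 1
T(3) = 2 * T(2) + 1
T(2) = 2 * T(1) + 1
T(1) = 1  (base case)
T(2) = 2 * 1 + 1 = 3
T(3) = 2 * 3 + 1 = 7
T(4) = 2 * 7 + 1 = 15

15


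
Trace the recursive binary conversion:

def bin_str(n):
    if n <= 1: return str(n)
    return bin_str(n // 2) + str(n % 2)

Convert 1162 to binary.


bin_str(1162) = bin_str(581) + '0'
bin_str(581) = bin_str(290) + '1'
bin_str(290) = bin_str(145) + '0'
bin_str(145) = bin_str(72) + '1'
bin_str(72) = bin_str(36) + '0'
bin_str(36) = bin_str(18) + '0'
bin_str(18) = bin_str(9) + '0'
bin_str(9) = bin_str(4) + '1'
bin_str(4) = bin_str(2) + '0'
bin_str(2) = bin_str(1) + '0'
bin_str(1) = '1'  (base case)
Concatenating: '1' + '0' + '0' + '1' + '0' + '0' + '0' + '1' + '0' + '1' + '0' = '10010001010'

10010001010


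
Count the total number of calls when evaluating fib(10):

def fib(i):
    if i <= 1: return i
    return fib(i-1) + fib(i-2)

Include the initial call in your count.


Let C(n) = total calls for fib(n)
C(0) = 1, C(1) = 1
C(2) = 1 + C(1) + C(0) = 1 + 1 + 1 = 3
C(3) = 1 + C(2) + C(1) = 1 + 3 + 1 = 5
C(4) = 1 + C(3) + C(2) = 1 + 5 + 3 = 9
C(5) = 1 + C(4) + C(3) = 1 + 9 + 5 = 15
C(6) = 1 + C(5) + C(4) = 1 + 15 + 9 = 25
C(7) = 1 + C(6) + C(5) = 1 + 25 + 15 = 41
C(8) = 1 + C(7) + C(6) = 1 + 41 + 25 = 67
C(9) = 1 + C(8) + C(7) = 1 + 67 + 41 = 109
C(10) = 1 + C(9) + C(8) = 1 + 109 + 67 = 177

177


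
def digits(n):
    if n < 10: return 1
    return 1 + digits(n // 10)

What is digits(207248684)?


digits(207248684) = 1 + digits(20724868)
digits(20724868) = 1 + digits(2072486)
digits(2072486) = 1 + digits(207248)
digits(207248) = 1 + digits(20724)
digits(20724) = 1 + digits(2072)
digits(2072) = 1 + digits(207)
digits(207) = 1 + digits(20)
digits(20) = 1 + digits(2)
digits(2) = 1  (base case: 2 < 10)
Unwinding: 1 + 1 + 1 + 1 + 1 + 1 + 1 + 1 + 1 = 9

9


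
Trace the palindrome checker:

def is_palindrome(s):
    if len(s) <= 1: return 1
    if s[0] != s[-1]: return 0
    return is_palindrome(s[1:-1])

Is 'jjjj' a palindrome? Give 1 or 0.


is_palindrome('jjjj'): s[0]='j' == s[-1]='j' -> check is_palindrome('jj')
is_palindrome('jj'): s[0]='j' == s[-1]='j' -> check is_palindrome('')
is_palindrome(''): len <= 1 -> return 1  (base case)
Result: 1 (palindrome)

1


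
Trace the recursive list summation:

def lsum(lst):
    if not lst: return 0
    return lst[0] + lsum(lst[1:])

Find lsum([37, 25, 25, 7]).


lsum([37, 25, 25, 7]) = 37 + lsum([25, 25, 7])
lsum([25, 25, 7]) = 25 + lsum([25, 7])
lsum([25, 7]) = 25 + lsum([7])
lsum([7]) = 7 + lsum([])
lsum([]) = 0  (base case)
Total: 37 + 25 + 25 + 7 + 0 = 94

94


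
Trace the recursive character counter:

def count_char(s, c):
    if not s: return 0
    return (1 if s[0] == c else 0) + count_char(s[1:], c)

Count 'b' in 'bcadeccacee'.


s[0]='b' == 'b' -> 1
s[0]='c' != 'b' -> 0
s[0]='a' != 'b' -> 0
s[0]='d' != 'b' -> 0
s[0]='e' != 'b' -> 0
s[0]='c' != 'b' -> 0
s[0]='c' != 'b' -> 0
s[0]='a' != 'b' -> 0
s[0]='c' != 'b' -> 0
s[0]='e' != 'b' -> 0
s[0]='e' != 'b' -> 0
Sum: 1 + 0 + 0 + 0 + 0 + 0 + 0 + 0 + 0 + 0 + 0 = 1

1


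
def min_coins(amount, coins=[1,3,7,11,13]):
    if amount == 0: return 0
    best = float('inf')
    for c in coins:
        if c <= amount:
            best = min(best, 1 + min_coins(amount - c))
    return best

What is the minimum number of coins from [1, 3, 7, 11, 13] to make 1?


Building up with DP:
min_coins(0) = 0
min_coins(1) = min(1+min_coins(0)=1+0=1) = 1

1


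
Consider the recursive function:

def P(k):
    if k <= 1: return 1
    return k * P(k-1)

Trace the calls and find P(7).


P(7)
= 7 * P(6)
= 7 * 6 * P(5)
= 7 * 6 * 5 * P(4)
= 7 * 6 * 5 * 4 * P(3)
= 7 * 6 * 5 * 4 * 3 * P(2)
= 7 * 6 * 5 * 4 * 3 * 2 * P(1)
= 7 * 6 * 5 * 4 * 3 * 2 * 1
= 5040

5040


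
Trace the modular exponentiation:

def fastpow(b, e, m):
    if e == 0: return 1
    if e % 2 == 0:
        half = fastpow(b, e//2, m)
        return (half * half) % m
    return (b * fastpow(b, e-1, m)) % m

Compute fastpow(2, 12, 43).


fastpow(2, 12, 43): e is even, compute fastpow(2, 6, 43)
  fastpow(2, 6, 43): e is even, compute fastpow(2, 3, 43)
    fastpow(2, 3, 43): e is odd, compute fastpow(2, 2, 43)
      fastpow(2, 2, 43): e is even, compute fastpow(2, 1, 43)
        fastpow(2, 1, 43): e is odd, compute fastpow(2, 0, 43)
          fastpow(2, 0, 43) = 1
        (2 * 1) % 43 = 2
      half=2, (2*2) % 43 = 4
    (2 * 4) % 43 = 8
  half=8, (8*8) % 43 = 21
half=21, (21*21) % 43 = 11

11


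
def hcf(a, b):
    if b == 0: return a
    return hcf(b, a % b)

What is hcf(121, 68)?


hcf(121, 68) = hcf(68, 53)
hcf(68, 53) = hcf(53, 15)
hcf(53, 15) = hcf(15, 8)
hcf(15, 8) = hcf(8, 7)
hcf(8, 7) = hcf(7, 1)
hcf(7, 1) = hcf(1, 0)
hcf(1, 0) = 1  (base case)

1


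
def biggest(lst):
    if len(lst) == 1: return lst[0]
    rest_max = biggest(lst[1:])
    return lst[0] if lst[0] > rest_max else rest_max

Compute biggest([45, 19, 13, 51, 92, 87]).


biggest([45, 19, 13, 51, 92, 87]): compare 45 with biggest([19, 13, 51, 92, 87])
biggest([19, 13, 51, 92, 87]): compare 19 with biggest([13, 51, 92, 87])
biggest([13, 51, 92, 87]): compare 13 with biggest([51, 92, 87])
biggest([51, 92, 87]): compare 51 with biggest([92, 87])
biggest([92, 87]): compare 92 with biggest([87])
biggest([87]) = 87  (base case)
Compare 92 with 87 -> 92
Compare 51 with 92 -> 92
Compare 13 with 92 -> 92
Compare 19 with 92 -> 92
Compare 45 with 92 -> 92

92


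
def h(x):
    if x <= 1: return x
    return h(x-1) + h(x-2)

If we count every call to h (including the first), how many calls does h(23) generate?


Let C(n) = total calls for h(n)
C(0) = 1, C(1) = 1
C(2) = 1 + C(1) + C(0) = 1 + 1 + 1 = 3
C(3) = 1 + C(2) + C(1) = 1 + 3 + 1 = 5
C(4) = 1 + C(3) + C(2) = 1 + 5 + 3 = 9
C(5) = 1 + C(4) + C(3) = 1 + 9 + 5 = 15
C(6) = 1 + C(5) + C(4) = 1 + 15 + 9 = 25
C(7) = 1 + C(6) + C(5) = 1 + 25 + 15 = 41
C(8) = 1 + C(7) + C(6) = 1 + 41 + 25 = 67
C(9) = 1 + C(8) + C(7) = 1 + 67 + 41 = 109
C(10) = 1 + C(9) + C(8) = 1 + 109 + 67 = 177
C(11) = 1 + C(10) + C(9) = 1 + 177 + 109 = 287
C(12) = 1 + C(11) + C(10) = 1 + 287 + 177 = 465
C(13) = 1 + C(12) + C(11) = 1 + 465 + 287 = 753
C(14) = 1 + C(13) + C(12) = 1 + 753 + 465 = 1219
C(15) = 1 + C(14) + C(13) = 1 + 1219 + 753 = 1973
C(16) = 1 + C(15) + C(14) = 1 + 1973 + 1219 = 3193
C(17) = 1 + C(16) + C(15) = 1 + 3193 + 1973 = 5167
C(18) = 1 + C(17) + C(16) = 1 + 5167 + 3193 = 8361
C(19) = 1 + C(18) + C(17) = 1 + 8361 + 5167 = 13529
C(20) = 1 + C(19) + C(18) = 1 + 13529 + 8361 = 21891
C(21) = 1 + C(20) + C(19) = 1 + 21891 + 13529 = 35421
C(22) = 1 + C(21) + C(20) = 1 + 35421 + 21891 = 57313
C(23) = 1 + C(22) + C(21) = 1 + 57313 + 35421 = 92735

92735


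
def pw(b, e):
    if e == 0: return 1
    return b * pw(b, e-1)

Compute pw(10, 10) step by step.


pw(10, 10)
= 10 * pw(10, 9)
= 10 * 10 * pw(10, 8)
= 10 * 10 * 10 * pw(10, 7)
= 10 * 10 * 10 * 10 * pw(10, 6)
= 10 * 10 * 10 * 10 * 10 * pw(10, 5)
= 10 * 10 * 10 * 10 * 10 * 10 * pw(10, 4)
= 10 * 10 * 10 * 10 * 10 * 10 * 10 * pw(10, 3)
= 10 * 10 * 10 * 10 * 10 * 10 * 10 * 10 * pw(10, 2)
= 10 * 10 * 10 * 10 * 10 * 10 * 10 * 10 * 10 * pw(10, 1)
= 10 * 10 * 10 * 10 * 10 * 10 * 10 * 10 * 10 * 10 * pw(10, 0)
= 10 * 10 * 10 * 10 * 10 * 10 * 10 * 10 * 10 * 10 * 1
= 10000000000

10000000000


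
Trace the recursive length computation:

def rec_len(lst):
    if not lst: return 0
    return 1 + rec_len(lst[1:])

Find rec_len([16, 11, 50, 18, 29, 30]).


rec_len([16, 11, 50, 18, 29, 30]) = 1 + rec_len([11, 50, 18, 29, 30])
rec_len([11, 50, 18, 29, 30]) = 1 + rec_len([50, 18, 29, 30])
rec_len([50, 18, 29, 30]) = 1 + rec_len([18, 29, 30])
rec_len([18, 29, 30]) = 1 + rec_len([29, 30])
rec_len([29, 30]) = 1 + rec_len([30])
rec_len([30]) = 1 + rec_len([])
rec_len([]) = 0  (base case)
Unwinding: 1 + 1 + 1 + 1 + 1 + 1 + 0 = 6

6


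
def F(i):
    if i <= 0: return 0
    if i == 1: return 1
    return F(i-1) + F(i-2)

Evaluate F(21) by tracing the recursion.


Computing F(21) bottom-up:
F(0) = 0
F(1) = 1
F(2) = F(1) + F(0) = 1 + 0 = 1
F(3) = F(2) + F(1) = 1 + 1 = 2
F(4) = F(3) + F(2) = 2 + 1 = 3
F(5) = F(4) + F(3) = 3 + 2 = 5
F(6) = F(5) + F(4) = 5 + 3 = 8
F(7) = F(6) + F(5) = 8 + 5 = 13
F(8) = F(7) + F(6) = 13 + 8 = 21
F(9) = F(8) + F(7) = 21 + 13 = 34
F(10) = F(9) + F(8) = 34 + 21 = 55
F(11) = F(10) + F(9) = 55 + 34 = 89
F(12) = F(11) + F(10) = 89 + 55 = 144
F(13) = F(12) + F(11) = 144 + 89 = 233
F(14) = F(13) + F(12) = 233 + 144 = 377
F(15) = F(14) + F(13) = 377 + 233 = 610
F(16) = F(15) + F(14) = 610 + 377 = 987
F(17) = F(16) + F(15) = 987 + 610 = 1597
F(18) = F(17) + F(16) = 1597 + 987 = 2584
F(19) = F(18) + F(17) = 2584 + 1597 = 4181
F(20) = F(19) + F(18) = 4181 + 2584 = 6765
F(21) = F(20) + F(19) = 6765 + 4181 = 10946

10946


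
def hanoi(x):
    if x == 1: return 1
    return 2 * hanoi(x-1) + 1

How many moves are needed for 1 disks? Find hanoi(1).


hanoi(1) = 1  (base case)

1


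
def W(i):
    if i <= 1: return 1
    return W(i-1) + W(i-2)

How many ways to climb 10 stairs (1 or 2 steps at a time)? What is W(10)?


Building up from base cases:
W(0) = 1
W(1) = 1
W(2) = W(1) + W(0) = 1 + 1 = 2
W(3) = W(2) + W(1) = 2 + 1 = 3
W(4) = W(3) + W(2) = 3 + 2 = 5
W(5) = W(4) + W(3) = 5 + 3 = 8
W(6) = W(5) + W(4) = 8 + 5 = 13
W(7) = W(6) + W(5) = 13 + 8 = 21
W(8) = W(7) + W(6) = 21 + 13 = 34
W(9) = W(8) + W(7) = 34 + 21 = 55
W(10) = W(9) + W(8) = 55 + 34 = 89

89


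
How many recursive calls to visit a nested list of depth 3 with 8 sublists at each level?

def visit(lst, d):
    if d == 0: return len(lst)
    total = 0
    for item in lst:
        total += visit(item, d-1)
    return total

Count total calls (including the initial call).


At depth 0 (root): 1 call
At depth 1: each of 1 parents calls visit on 8 children = 8 calls
At depth 2: each of 8 parents calls visit on 8 children = 64 calls
At depth 3: each of 64 parents calls visit on 8 children = 512 calls
Total: 1 + 8 + 64 + 512 = 585

585


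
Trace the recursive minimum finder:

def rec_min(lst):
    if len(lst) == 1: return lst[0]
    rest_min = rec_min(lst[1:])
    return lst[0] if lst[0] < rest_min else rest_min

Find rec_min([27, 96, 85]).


rec_min([27, 96, 85]): compare 27 with rec_min([96, 85])
rec_min([96, 85]): compare 96 with rec_min([85])
rec_min([85]) = 85  (base case)
Compare 96 with 85 -> 85
Compare 27 with 85 -> 27

27


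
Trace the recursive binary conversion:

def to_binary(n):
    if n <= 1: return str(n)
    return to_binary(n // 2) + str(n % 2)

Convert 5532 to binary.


to_binary(5532) = to_binary(2766) + '0'
to_binary(2766) = to_binary(1383) + '0'
to_binary(1383) = to_binary(691) + '1'
to_binary(691) = to_binary(345) + '1'
to_binary(345) = to_binary(172) + '1'
to_binary(172) = to_binary(86) + '0'
to_binary(86) = to_binary(43) + '0'
to_binary(43) = to_binary(21) + '1'
to_binary(21) = to_binary(10) + '1'
to_binary(10) = to_binary(5) + '0'
to_binary(5) = to_binary(2) + '1'
to_binary(2) = to_binary(1) + '0'
to_binary(1) = '1'  (base case)
Concatenating: '1' + '0' + '1' + '0' + '1' + '1' + '0' + '0' + '1' + '1' + '1' + '0' + '0' = '1010110011100'

1010110011100


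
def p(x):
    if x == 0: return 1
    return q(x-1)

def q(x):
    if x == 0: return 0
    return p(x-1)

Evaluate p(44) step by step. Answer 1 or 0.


p(44) = q(43)
q(43) = p(42)
p(42) = q(41)
q(41) = p(40)
p(40) = q(39)
q(39) = p(38)
p(38) = q(37)
q(37) = p(36)
p(36) = q(35)
q(35) = p(34)
p(34) = q(33)
q(33) = p(32)
p(32) = q(31)
q(31) = p(30)
p(30) = q(29)
q(29) = p(28)
p(28) = q(27)
q(27) = p(26)
p(26) = q(25)
q(25) = p(24)
p(24) = q(23)
q(23) = p(22)
p(22) = q(21)
q(21) = p(20)
p(20) = q(19)
q(19) = p(18)
p(18) = q(17)
q(17) = p(16)
p(16) = q(15)
q(15) = p(14)
p(14) = q(13)
q(13) = p(12)
p(12) = q(11)
q(11) = p(10)
p(10) = q(9)
q(9) = p(8)
p(8) = q(7)
q(7) = p(6)
p(6) = q(5)
q(5) = p(4)
p(4) = q(3)
q(3) = p(2)
p(2) = q(1)
q(1) = p(0)
p(0) = 1  (base case)
Result: 1

1


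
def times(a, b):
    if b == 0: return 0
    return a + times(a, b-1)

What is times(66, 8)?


times(66, 8) = 66 + times(66, 7)
times(66, 7) = 66 + times(66, 6)
times(66, 6) = 66 + times(66, 5)
times(66, 5) = 66 + times(66, 4)
times(66, 4) = 66 + times(66, 3)
times(66, 3) = 66 + times(66, 2)
times(66, 2) = 66 + times(66, 1)
times(66, 1) = 66 + times(66, 0)
times(66, 0) = 0  (base case)
Total: 66 + 66 + 66 + 66 + 66 + 66 + 66 + 66 + 0 = 528

528


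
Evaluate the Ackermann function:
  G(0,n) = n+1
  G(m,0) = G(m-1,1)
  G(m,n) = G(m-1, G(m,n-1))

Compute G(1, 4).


G(1, 4) = G(0, G(1, 3))
  G(1, 3) = G(0, G(1, 2))
    G(1, 2) = G(0, G(1, 1))
      G(1, 1) = G(0, G(1, 0))
        G(1, 0) = G(0, 1)
          G(0, 1) = 2
        = G(0, 2)
        G(0, 2) = 3
      = G(0, 3)
      G(0, 3) = 4
    = G(0, 4)
    G(0, 4) = 5
  = G(0, 5)
  G(0, 5) = 6
Result: G(1, 4) = 6

6


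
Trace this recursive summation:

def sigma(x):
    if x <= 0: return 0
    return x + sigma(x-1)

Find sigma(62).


sigma(62)
= 62 + 61 + 60 + 59 + 58 + 57 + 56 + 55 + 54 + 53 + 52 + 51 + 50 + 49 + 48 + 47 + 46 + 45 + 44 + 43 + 42 + 41 + 40 + 39 + 38 + 37 + 36 + 35 + 34 + 33 + 32 + 31 + 30 + 29 + 28 + 27 + 26 + 25 + 24 + 23 + 22 + 21 + 20 + 19 + 18 + 17 + 16 + 15 + 14 + 13 + 12 + 11 + 10 + 9 + 8 + 7 + 6 + 5 + 4 + 3 + 2 + 1 + sigma(0)
= 62 + 61 + 60 + 59 + 58 + 57 + 56 + 55 + 54 + 53 + 52 + 51 + 50 + 49 + 48 + 47 + 46 + 45 + 44 + 43 + 42 + 41 + 40 + 39 + 38 + 37 + 36 + 35 + 34 + 33 + 32 + 31 + 30 + 29 + 28 + 27 + 26 + 25 + 24 + 23 + 22 + 21 + 20 + 19 + 18 + 17 + 16 + 15 + 14 + 13 + 12 + 11 + 10 + 9 + 8 + 7 + 6 + 5 + 4 + 3 + 2 + 1 + 0
= 1953

1953


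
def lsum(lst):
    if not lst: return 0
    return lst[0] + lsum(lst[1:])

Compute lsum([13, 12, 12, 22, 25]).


lsum([13, 12, 12, 22, 25]) = 13 + lsum([12, 12, 22, 25])
lsum([12, 12, 22, 25]) = 12 + lsum([12, 22, 25])
lsum([12, 22, 25]) = 12 + lsum([22, 25])
lsum([22, 25]) = 22 + lsum([25])
lsum([25]) = 25 + lsum([])
lsum([]) = 0  (base case)
Total: 13 + 12 + 12 + 22 + 25 + 0 = 84

84


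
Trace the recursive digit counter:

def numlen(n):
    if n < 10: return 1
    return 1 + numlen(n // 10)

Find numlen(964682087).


numlen(964682087) = 1 + numlen(96468208)
numlen(96468208) = 1 + numlen(9646820)
numlen(9646820) = 1 + numlen(964682)
numlen(964682) = 1 + numlen(96468)
numlen(96468) = 1 + numlen(9646)
numlen(9646) = 1 + numlen(964)
numlen(964) = 1 + numlen(96)
numlen(96) = 1 + numlen(9)
numlen(9) = 1  (base case: 9 < 10)
Unwinding: 1 + 1 + 1 + 1 + 1 + 1 + 1 + 1 + 1 = 9

9


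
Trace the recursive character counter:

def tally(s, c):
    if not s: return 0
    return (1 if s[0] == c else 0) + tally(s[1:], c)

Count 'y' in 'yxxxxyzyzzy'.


s[0]='y' == 'y' -> 1
s[0]='x' != 'y' -> 0
s[0]='x' != 'y' -> 0
s[0]='x' != 'y' -> 0
s[0]='x' != 'y' -> 0
s[0]='y' == 'y' -> 1
s[0]='z' != 'y' -> 0
s[0]='y' == 'y' -> 1
s[0]='z' != 'y' -> 0
s[0]='z' != 'y' -> 0
s[0]='y' == 'y' -> 1
Sum: 1 + 0 + 0 + 0 + 0 + 1 + 0 + 1 + 0 + 0 + 1 = 4

4


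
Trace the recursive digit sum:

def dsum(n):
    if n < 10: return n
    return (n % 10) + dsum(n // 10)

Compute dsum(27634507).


dsum(27634507) = 7 + dsum(2763450)
dsum(2763450) = 0 + dsum(276345)
dsum(276345) = 5 + dsum(27634)
dsum(27634) = 4 + dsum(2763)
dsum(2763) = 3 + dsum(276)
dsum(276) = 6 + dsum(27)
dsum(27) = 7 + dsum(2)
dsum(2) = 2  (base case)
Total: 7 + 0 + 5 + 4 + 3 + 6 + 7 + 2 = 34

34


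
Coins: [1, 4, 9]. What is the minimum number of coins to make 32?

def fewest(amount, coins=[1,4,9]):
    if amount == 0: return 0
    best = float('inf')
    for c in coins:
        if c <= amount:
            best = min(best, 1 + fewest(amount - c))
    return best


Building up with DP:
fewest(0) = 0
fewest(1) = min(1+fewest(0)=1+0=1) = 1
fewest(2) = min(1+fewest(1)=1+1=2) = 2
fewest(3) = min(1+fewest(2)=1+2=3) = 3
fewest(4) = min(1+fewest(3)=1+3=4, 1+fewest(0)=1+0=1) = 1
fewest(5) = min(1+fewest(4)=1+1=2, 1+fewest(1)=1+1=2) = 2
fewest(6) = min(1+fewest(5)=1+2=3, 1+fewest(2)=1+2=3) = 3
fewest(7) = min(1+fewest(6)=1+3=4, 1+fewest(3)=1+3=4) = 4
fewest(8) = min(1+fewest(7)=1+4=5, 1+fewest(4)=1+1=2) = 2
fewest(9) = min(1+fewest(8)=1+2=3, 1+fewest(5)=1+2=3, 1+fewest(0)=1+0=1) = 1
fewest(10) = min(1+fewest(9)=1+1=2, 1+fewest(6)=1+3=4, 1+fewest(1)=1+1=2) = 2
fewest(11) = min(1+fewest(10)=1+2=3, 1+fewest(7)=1+4=5, 1+fewest(2)=1+2=3) = 3
fewest(12) = min(1+fewest(11)=1+3=4, 1+fewest(8)=1+2=3, 1+fewest(3)=1+3=4) = 3
fewest(13) = min(1+fewest(12)=1+3=4, 1+fewest(9)=1+1=2, 1+fewest(4)=1+1=2) = 2
fewest(14) = min(1+fewest(13)=1+2=3, 1+fewest(10)=1+2=3, 1+fewest(5)=1+2=3) = 3
fewest(15) = min(1+fewest(14)=1+3=4, 1+fewest(11)=1+3=4, 1+fewest(6)=1+3=4) = 4
fewest(16) = min(1+fewest(15)=1+4=5, 1+fewest(12)=1+3=4, 1+fewest(7)=1+4=5) = 4
fewest(17) = min(1+fewest(16)=1+4=5, 1+fewest(13)=1+2=3, 1+fewest(8)=1+2=3) = 3
fewest(18) = min(1+fewest(17)=1+3=4, 1+fewest(14)=1+3=4, 1+fewest(9)=1+1=2) = 2
fewest(19) = min(1+fewest(18)=1+2=3, 1+fewest(15)=1+4=5, 1+fewest(10)=1+2=3) = 3
fewest(20) = min(1+fewest(19)=1+3=4, 1+fewest(16)=1+4=5, 1+fewest(11)=1+3=4) = 4
fewest(21) = min(1+fewest(20)=1+4=5, 1+fewest(17)=1+3=4, 1+fewest(12)=1+3=4) = 4
fewest(22) = min(1+fewest(21)=1+4=5, 1+fewest(18)=1+2=3, 1+fewest(13)=1+2=3) = 3
fewest(23) = min(1+fewest(22)=1+3=4, 1+fewest(19)=1+3=4, 1+fewest(14)=1+3=4) = 4
fewest(24) = min(1+fewest(23)=1+4=5, 1+fewest(20)=1+4=5, 1+fewest(15)=1+4=5) = 5
fewest(25) = min(1+fewest(24)=1+5=6, 1+fewest(21)=1+4=5, 1+fewest(16)=1+4=5) = 5
fewest(26) = min(1+fewest(25)=1+5=6, 1+fewest(22)=1+3=4, 1+fewest(17)=1+3=4) = 4
fewest(27) = min(1+fewest(26)=1+4=5, 1+fewest(23)=1+4=5, 1+fewest(18)=1+2=3) = 3
fewest(28) = min(1+fewest(27)=1+3=4, 1+fewest(24)=1+5=6, 1+fewest(19)=1+3=4) = 4
fewest(29) = min(1+fewest(28)=1+4=5, 1+fewest(25)=1+5=6, 1+fewest(20)=1+4=5) = 5
fewest(30) = min(1+fewest(29)=1+5=6, 1+fewest(26)=1+4=5, 1+fewest(21)=1+4=5) = 5
fewest(31) = min(1+fewest(30)=1+5=6, 1+fewest(27)=1+3=4, 1+fewest(22)=1+3=4) = 4
fewest(32) = min(1+fewest(31)=1+4=5, 1+fewest(28)=1+4=5, 1+fewest(23)=1+4=5) = 5

5


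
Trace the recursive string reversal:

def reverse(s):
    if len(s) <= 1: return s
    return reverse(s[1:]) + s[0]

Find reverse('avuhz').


reverse('avuhz') = reverse('vuhz') + 'a'
reverse('vuhz') = reverse('uhz') + 'v'
reverse('uhz') = reverse('hz') + 'u'
reverse('hz') = reverse('z') + 'h'
reverse('z') = 'z'  (base case)
Concatenating: 'z' + 'h' + 'u' + 'v' + 'a' = 'zhuva'

zhuva


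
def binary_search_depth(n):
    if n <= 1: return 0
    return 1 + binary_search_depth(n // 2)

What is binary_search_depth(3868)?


3868 / 2 = 1934
1934 / 2 = 967
967 / 2 = 483
483 / 2 = 241
241 / 2 = 120
120 / 2 = 60
60 / 2 = 30
30 / 2 = 15
15 / 2 = 7
7 / 2 = 3
3 / 2 = 1
Reached 1 after 11 halvings

11


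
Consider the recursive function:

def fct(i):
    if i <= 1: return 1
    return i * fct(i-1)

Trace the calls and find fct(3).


fct(3)
= 3 * fct(2)
= 3 * 2 * fct(1)
= 3 * 2 * 1
= 6

6


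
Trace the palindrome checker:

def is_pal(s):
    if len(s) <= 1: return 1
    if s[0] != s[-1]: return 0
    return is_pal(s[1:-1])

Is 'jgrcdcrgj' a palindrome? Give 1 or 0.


is_pal('jgrcdcrgj'): s[0]='j' == s[-1]='j' -> check is_pal('grcdcrg')
is_pal('grcdcrg'): s[0]='g' == s[-1]='g' -> check is_pal('rcdcr')
is_pal('rcdcr'): s[0]='r' == s[-1]='r' -> check is_pal('cdc')
is_pal('cdc'): s[0]='c' == s[-1]='c' -> check is_pal('d')
is_pal('d'): len <= 1 -> return 1  (base case)
Result: 1 (palindrome)

1


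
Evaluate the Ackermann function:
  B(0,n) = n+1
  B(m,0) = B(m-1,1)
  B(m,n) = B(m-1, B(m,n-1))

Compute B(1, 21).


B(1, 21) = B(0, B(1, 20))
  B(1, 20) = B(0, B(1, 19))
    B(1, 19) = B(0, B(1, 18))
      B(1, 18) = B(0, B(1, 17))
        B(1, 17) = B(0, B(1, 16))
          B(1, 16) = B(0, B(1, 15))
          B(1, 15) = B(0, B(1, 14))
          B(1, 14) = B(0, B(1, 13))
          B(1, 13) = B(0, B(1, 12))
          B(1, 12) = B(0, B(1, 11))
          B(1, 11) = B(0, B(1, 10))
          B(1, 10) = B(0, B(1, 9))
          B(1, 9) = B(0, B(1, 8))
          B(1, 8) = B(0, B(1, 7))
          B(1, 7) = B(0, B(1, 6))
          B(1, 6) = B(0, B(1, 5))
          B(1, 5) = B(0, B(1, 4))
          B(1, 4) = B(0, B(1, 3))
          B(1, 3) = B(0, B(1, 2))
          B(1, 2) = B(0, B(1, 1))
          B(1, 1) = B(0, B(1, 0))
          B(1, 0) = B(0, 1)
          B(0, 1) = 2
            = B(0, 2)
          B(0, 2) = 3
... (trace truncated)
Result: B(1, 21) = 23

23


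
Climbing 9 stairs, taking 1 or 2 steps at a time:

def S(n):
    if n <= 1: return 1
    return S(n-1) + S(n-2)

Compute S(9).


Building up from base cases:
S(0) = 1
S(1) = 1
S(2) = S(1) + S(0) = 1 + 1 = 2
S(3) = S(2) + S(1) = 2 + 1 = 3
S(4) = S(3) + S(2) = 3 + 2 = 5
S(5) = S(4) + S(3) = 5 + 3 = 8
S(6) = S(5) + S(4) = 8 + 5 = 13
S(7) = S(6) + S(5) = 13 + 8 = 21
S(8) = S(7) + S(6) = 21 + 13 = 34
S(9) = S(8) + S(7) = 34 + 21 = 55

55


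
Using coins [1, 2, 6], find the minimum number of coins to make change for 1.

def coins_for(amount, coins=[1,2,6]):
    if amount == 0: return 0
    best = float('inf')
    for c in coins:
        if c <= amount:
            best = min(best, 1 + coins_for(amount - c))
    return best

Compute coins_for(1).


Building up with DP:
coins_for(0) = 0
coins_for(1) = min(1+coins_for(0)=1+0=1) = 1

1


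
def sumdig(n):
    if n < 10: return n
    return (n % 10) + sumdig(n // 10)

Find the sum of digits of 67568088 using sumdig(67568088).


sumdig(67568088) = 8 + sumdig(6756808)
sumdig(6756808) = 8 + sumdig(675680)
sumdig(675680) = 0 + sumdig(67568)
sumdig(67568) = 8 + sumdig(6756)
sumdig(6756) = 6 + sumdig(675)
sumdig(675) = 5 + sumdig(67)
sumdig(67) = 7 + sumdig(6)
sumdig(6) = 6  (base case)
Total: 8 + 8 + 0 + 8 + 6 + 5 + 7 + 6 = 48

48


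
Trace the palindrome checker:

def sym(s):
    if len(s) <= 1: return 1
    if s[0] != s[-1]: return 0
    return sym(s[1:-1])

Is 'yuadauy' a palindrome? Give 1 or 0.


sym('yuadauy'): s[0]='y' == s[-1]='y' -> check sym('uadau')
sym('uadau'): s[0]='u' == s[-1]='u' -> check sym('ada')
sym('ada'): s[0]='a' == s[-1]='a' -> check sym('d')
sym('d'): len <= 1 -> return 1  (base case)
Result: 1 (palindrome)

1


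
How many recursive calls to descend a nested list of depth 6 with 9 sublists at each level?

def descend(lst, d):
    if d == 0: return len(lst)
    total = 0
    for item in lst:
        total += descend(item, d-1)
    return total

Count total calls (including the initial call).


At depth 0 (root): 1 call
At depth 1: each of 1 parents calls descend on 9 children = 9 calls
At depth 2: each of 9 parents calls descend on 9 children = 81 calls
At depth 3: each of 81 parents calls descend on 9 children = 729 calls
At depth 4: each of 729 parents calls descend on 9 children = 6561 calls
At depth 5: each of 6561 parents calls descend on 9 children = 59049 calls
At depth 6: each of 59049 parents calls descend on 9 children = 531441 calls
Total: 1 + 9 + 81 + 729 + 6561 + 59049 + 531441 = 597871

597871


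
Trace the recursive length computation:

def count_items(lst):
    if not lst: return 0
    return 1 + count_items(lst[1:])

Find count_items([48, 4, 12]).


count_items([48, 4, 12]) = 1 + count_items([4, 12])
count_items([4, 12]) = 1 + count_items([12])
count_items([12]) = 1 + count_items([])
count_items([]) = 0  (base case)
Unwinding: 1 + 1 + 1 + 0 = 3

3


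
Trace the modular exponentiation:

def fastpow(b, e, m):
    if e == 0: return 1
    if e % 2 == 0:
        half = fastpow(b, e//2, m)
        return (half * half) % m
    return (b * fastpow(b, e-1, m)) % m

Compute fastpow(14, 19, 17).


fastpow(14, 19, 17): e is odd, compute fastpow(14, 18, 17)
  fastpow(14, 18, 17): e is even, compute fastpow(14, 9, 17)
    fastpow(14, 9, 17): e is odd, compute fastpow(14, 8, 17)
      fastpow(14, 8, 17): e is even, compute fastpow(14, 4, 17)
        fastpow(14, 4, 17): e is even, compute fastpow(14, 2, 17)
          fastpow(14, 2, 17): e is even, compute fastpow(14, 1, 17)
          fastpow(14, 1, 17): e is odd, compute fastpow(14, 0, 17)
          fastpow(14, 0, 17) = 1
          (14 * 1) % 17 = 14
          half=14, (14*14) % 17 = 9
        half=9, (9*9) % 17 = 13
      half=13, (13*13) % 17 = 16
    (14 * 16) % 17 = 3
  half=3, (3*3) % 17 = 9
(14 * 9) % 17 = 7

7


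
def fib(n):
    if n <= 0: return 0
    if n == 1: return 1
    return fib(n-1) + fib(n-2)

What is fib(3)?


Computing fib(3) bottom-up:
fib(0) = 0
fib(1) = 1
fib(2) = fib(1) + fib(0) = 1 + 0 = 1
fib(3) = fib(2) + fib(1) = 1 + 1 = 2

2


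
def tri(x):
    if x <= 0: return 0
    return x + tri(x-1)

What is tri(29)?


tri(29)
= 29 + 28 + 27 + 26 + 25 + 24 + 23 + 22 + 21 + 20 + 19 + 18 + 17 + 16 + 15 + 14 + 13 + 12 + 11 + 10 + 9 + 8 + 7 + 6 + 5 + 4 + 3 + 2 + 1 + tri(0)
= 29 + 28 + 27 + 26 + 25 + 24 + 23 + 22 + 21 + 20 + 19 + 18 + 17 + 16 + 15 + 14 + 13 + 12 + 11 + 10 + 9 + 8 + 7 + 6 + 5 + 4 + 3 + 2 + 1 + 0
= 435

435


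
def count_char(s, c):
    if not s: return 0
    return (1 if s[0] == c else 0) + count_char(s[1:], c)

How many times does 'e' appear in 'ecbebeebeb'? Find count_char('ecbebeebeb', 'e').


s[0]='e' == 'e' -> 1
s[0]='c' != 'e' -> 0
s[0]='b' != 'e' -> 0
s[0]='e' == 'e' -> 1
s[0]='b' != 'e' -> 0
s[0]='e' == 'e' -> 1
s[0]='e' == 'e' -> 1
s[0]='b' != 'e' -> 0
s[0]='e' == 'e' -> 1
s[0]='b' != 'e' -> 0
Sum: 1 + 0 + 0 + 1 + 0 + 1 + 1 + 0 + 1 + 0 = 5

5


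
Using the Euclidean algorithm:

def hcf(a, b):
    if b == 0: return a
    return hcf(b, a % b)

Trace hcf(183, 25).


hcf(183, 25) = hcf(25, 8)
hcf(25, 8) = hcf(8, 1)
hcf(8, 1) = hcf(1, 0)
hcf(1, 0) = 1  (base case)

1


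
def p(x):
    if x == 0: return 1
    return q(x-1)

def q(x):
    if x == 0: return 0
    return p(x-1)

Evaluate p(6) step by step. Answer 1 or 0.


p(6) = q(5)
q(5) = p(4)
p(4) = q(3)
q(3) = p(2)
p(2) = q(1)
q(1) = p(0)
p(0) = 1  (base case)
Result: 1

1


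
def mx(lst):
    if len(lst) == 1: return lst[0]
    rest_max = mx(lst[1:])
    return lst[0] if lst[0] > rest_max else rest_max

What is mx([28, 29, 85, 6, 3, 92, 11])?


mx([28, 29, 85, 6, 3, 92, 11]): compare 28 with mx([29, 85, 6, 3, 92, 11])
mx([29, 85, 6, 3, 92, 11]): compare 29 with mx([85, 6, 3, 92, 11])
mx([85, 6, 3, 92, 11]): compare 85 with mx([6, 3, 92, 11])
mx([6, 3, 92, 11]): compare 6 with mx([3, 92, 11])
mx([3, 92, 11]): compare 3 with mx([92, 11])
mx([92, 11]): compare 92 with mx([11])
mx([11]) = 11  (base case)
Compare 92 with 11 -> 92
Compare 3 with 92 -> 92
Compare 6 with 92 -> 92
Compare 85 with 92 -> 92
Compare 29 with 92 -> 92
Compare 28 with 92 -> 92

92


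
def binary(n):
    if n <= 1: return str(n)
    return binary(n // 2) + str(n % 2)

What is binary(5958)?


binary(5958) = binary(2979) + '0'
binary(2979) = binary(1489) + '1'
binary(1489) = binary(744) + '1'
binary(744) = binary(372) + '0'
binary(372) = binary(186) + '0'
binary(186) = binary(93) + '0'
binary(93) = binary(46) + '1'
binary(46) = binary(23) + '0'
binary(23) = binary(11) + '1'
binary(11) = binary(5) + '1'
binary(5) = binary(2) + '1'
binary(2) = binary(1) + '0'
binary(1) = '1'  (base case)
Concatenating: '1' + '0' + '1' + '1' + '1' + '0' + '1' + '0' + '0' + '0' + '1' + '1' + '0' = '1011101000110'

1011101000110


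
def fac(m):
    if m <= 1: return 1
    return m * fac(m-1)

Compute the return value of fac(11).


fac(11)
= 11 * fac(10)
= 11 * 10 * fac(9)
= 11 * 10 * 9 * fac(8)
= 11 * 10 * 9 * 8 * fac(7)
= 11 * 10 * 9 * 8 * 7 * fac(6)
= 11 * 10 * 9 * 8 * 7 * 6 * fac(5)
= 11 * 10 * 9 * 8 * 7 * 6 * 5 * fac(4)
= 11 * 10 * 9 * 8 * 7 * 6 * 5 * 4 * fac(3)
= 11 * 10 * 9 * 8 * 7 * 6 * 5 * 4 * 3 * fac(2)
= 11 * 10 * 9 * 8 * 7 * 6 * 5 * 4 * 3 * 2 * fac(1)
= 11 * 10 * 9 * 8 * 7 * 6 * 5 * 4 * 3 * 2 * 1
= 39916800

39916800


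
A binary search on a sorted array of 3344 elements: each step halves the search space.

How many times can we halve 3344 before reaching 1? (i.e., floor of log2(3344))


3344 / 2 = 1672
1672 / 2 = 836
836 / 2 = 418
418 / 2 = 209
209 / 2 = 104
104 / 2 = 52
52 / 2 = 26
26 / 2 = 13
13 / 2 = 6
6 / 2 = 3
3 / 2 = 1
Reached 1 after 11 halvings

11


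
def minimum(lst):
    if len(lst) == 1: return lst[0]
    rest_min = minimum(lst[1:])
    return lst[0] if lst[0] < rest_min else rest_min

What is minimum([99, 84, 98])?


minimum([99, 84, 98]): compare 99 with minimum([84, 98])
minimum([84, 98]): compare 84 with minimum([98])
minimum([98]) = 98  (base case)
Compare 84 with 98 -> 84
Compare 99 with 84 -> 84

84


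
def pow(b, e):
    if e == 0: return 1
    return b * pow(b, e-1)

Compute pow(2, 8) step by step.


pow(2, 8)
= 2 * pow(2, 7)
= 2 * 2 * pow(2, 6)
= 2 * 2 * 2 * pow(2, 5)
= 2 * 2 * 2 * 2 * pow(2, 4)
= 2 * 2 * 2 * 2 * 2 * pow(2, 3)
= 2 * 2 * 2 * 2 * 2 * 2 * pow(2, 2)
= 2 * 2 * 2 * 2 * 2 * 2 * 2 * pow(2, 1)
= 2 * 2 * 2 * 2 * 2 * 2 * 2 * 2 * pow(2, 0)
= 2 * 2 * 2 * 2 * 2 * 2 * 2 * 2 * 1
= 256

256


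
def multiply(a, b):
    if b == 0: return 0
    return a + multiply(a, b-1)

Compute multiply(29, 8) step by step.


multiply(29, 8) = 29 + multiply(29, 7)
multiply(29, 7) = 29 + multiply(29, 6)
multiply(29, 6) = 29 + multiply(29, 5)
multiply(29, 5) = 29 + multiply(29, 4)
multiply(29, 4) = 29 + multiply(29, 3)
multiply(29, 3) = 29 + multiply(29, 2)
multiply(29, 2) = 29 + multiply(29, 1)
multiply(29, 1) = 29 + multiply(29, 0)
multiply(29, 0) = 0  (base case)
Total: 29 + 29 + 29 + 29 + 29 + 29 + 29 + 29 + 0 = 232

232


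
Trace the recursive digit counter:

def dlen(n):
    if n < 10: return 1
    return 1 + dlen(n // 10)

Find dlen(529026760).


dlen(529026760) = 1 + dlen(52902676)
dlen(52902676) = 1 + dlen(5290267)
dlen(5290267) = 1 + dlen(529026)
dlen(529026) = 1 + dlen(52902)
dlen(52902) = 1 + dlen(5290)
dlen(5290) = 1 + dlen(529)
dlen(529) = 1 + dlen(52)
dlen(52) = 1 + dlen(5)
dlen(5) = 1  (base case: 5 < 10)
Unwinding: 1 + 1 + 1 + 1 + 1 + 1 + 1 + 1 + 1 = 9

9


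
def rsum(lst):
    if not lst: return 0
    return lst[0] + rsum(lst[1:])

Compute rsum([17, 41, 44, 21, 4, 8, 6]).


rsum([17, 41, 44, 21, 4, 8, 6]) = 17 + rsum([41, 44, 21, 4, 8, 6])
rsum([41, 44, 21, 4, 8, 6]) = 41 + rsum([44, 21, 4, 8, 6])
rsum([44, 21, 4, 8, 6]) = 44 + rsum([21, 4, 8, 6])
rsum([21, 4, 8, 6]) = 21 + rsum([4, 8, 6])
rsum([4, 8, 6]) = 4 + rsum([8, 6])
rsum([8, 6]) = 8 + rsum([6])
rsum([6]) = 6 + rsum([])
rsum([]) = 0  (base case)
Total: 17 + 41 + 44 + 21 + 4 + 8 + 6 + 0 = 141

141


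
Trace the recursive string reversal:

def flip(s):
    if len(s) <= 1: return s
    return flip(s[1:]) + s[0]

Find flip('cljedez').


flip('cljedez') = flip('ljedez') + 'c'
flip('ljedez') = flip('jedez') + 'l'
flip('jedez') = flip('edez') + 'j'
flip('edez') = flip('dez') + 'e'
flip('dez') = flip('ez') + 'd'
flip('ez') = flip('z') + 'e'
flip('z') = 'z'  (base case)
Concatenating: 'z' + 'e' + 'd' + 'e' + 'j' + 'l' + 'c' = 'zedejlc'

zedejlc


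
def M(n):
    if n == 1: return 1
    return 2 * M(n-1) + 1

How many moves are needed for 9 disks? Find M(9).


M(9) = 2 * M(8) + 1
M(8) = 2 * M(7) + 1
M(7) = 2 * M(6) + 1
M(6) = 2 * M(5) + 1
M(5) = 2 * M(4) + 1
M(4) = 2 * M(3) + 1
M(3) = 2 * M(2) + 1
M(2) = 2 * M(1) + 1
M(1) = 1  (base case)
M(2) = 2 * 1 + 1 = 3
M(3) = 2 * 3 + 1 = 7
M(4) = 2 * 7 + 1 = 15
M(5) = 2 * 15 + 1 = 31
M(6) = 2 * 31 + 1 = 63
M(7) = 2 * 63 + 1 = 127
M(8) = 2 * 127 + 1 = 255
M(9) = 2 * 255 + 1 = 511

511


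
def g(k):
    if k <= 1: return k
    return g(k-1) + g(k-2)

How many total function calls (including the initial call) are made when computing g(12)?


Let C(n) = total calls for g(n)
C(0) = 1, C(1) = 1
C(2) = 1 + C(1) + C(0) = 1 + 1 + 1 = 3
C(3) = 1 + C(2) + C(1) = 1 + 3 + 1 = 5
C(4) = 1 + C(3) + C(2) = 1 + 5 + 3 = 9
C(5) = 1 + C(4) + C(3) = 1 + 9 + 5 = 15
C(6) = 1 + C(5) + C(4) = 1 + 15 + 9 = 25
C(7) = 1 + C(6) + C(5) = 1 + 25 + 15 = 41
C(8) = 1 + C(7) + C(6) = 1 + 41 + 25 = 67
C(9) = 1 + C(8) + C(7) = 1 + 67 + 41 = 109
C(10) = 1 + C(9) + C(8) = 1 + 109 + 67 = 177
C(11) = 1 + C(10) + C(9) = 1 + 177 + 109 = 287
C(12) = 1 + C(11) + C(10) = 1 + 287 + 177 = 465

465


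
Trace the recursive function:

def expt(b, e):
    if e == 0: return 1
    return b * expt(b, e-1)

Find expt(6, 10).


expt(6, 10)
= 6 * expt(6, 9)
= 6 * 6 * expt(6, 8)
= 6 * 6 * 6 * expt(6, 7)
= 6 * 6 * 6 * 6 * expt(6, 6)
= 6 * 6 * 6 * 6 * 6 * expt(6, 5)
= 6 * 6 * 6 * 6 * 6 * 6 * expt(6, 4)
= 6 * 6 * 6 * 6 * 6 * 6 * 6 * expt(6, 3)
= 6 * 6 * 6 * 6 * 6 * 6 * 6 * 6 * expt(6, 2)
= 6 * 6 * 6 * 6 * 6 * 6 * 6 * 6 * 6 * expt(6, 1)
= 6 * 6 * 6 * 6 * 6 * 6 * 6 * 6 * 6 * 6 * expt(6, 0)
= 6 * 6 * 6 * 6 * 6 * 6 * 6 * 6 * 6 * 6 * 1
= 60466176

60466176


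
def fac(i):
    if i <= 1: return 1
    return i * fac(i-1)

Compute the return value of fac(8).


fac(8)
= 8 * fac(7)
= 8 * 7 * fac(6)
= 8 * 7 * 6 * fac(5)
= 8 * 7 * 6 * 5 * fac(4)
= 8 * 7 * 6 * 5 * 4 * fac(3)
= 8 * 7 * 6 * 5 * 4 * 3 * fac(2)
= 8 * 7 * 6 * 5 * 4 * 3 * 2 * fac(1)
= 8 * 7 * 6 * 5 * 4 * 3 * 2 * 1
= 40320

40320


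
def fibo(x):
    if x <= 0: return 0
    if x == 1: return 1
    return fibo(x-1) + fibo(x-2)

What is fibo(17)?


Computing fibo(17) bottom-up:
fibo(0) = 0
fibo(1) = 1
fibo(2) = fibo(1) + fibo(0) = 1 + 0 = 1
fibo(3) = fibo(2) + fibo(1) = 1 + 1 = 2
fibo(4) = fibo(3) + fibo(2) = 2 + 1 = 3
fibo(5) = fibo(4) + fibo(3) = 3 + 2 = 5
fibo(6) = fibo(5) + fibo(4) = 5 + 3 = 8
fibo(7) = fibo(6) + fibo(5) = 8 + 5 = 13
fibo(8) = fibo(7) + fibo(6) = 13 + 8 = 21
fibo(9) = fibo(8) + fibo(7) = 21 + 13 = 34
fibo(10) = fibo(9) + fibo(8) = 34 + 21 = 55
fibo(11) = fibo(10) + fibo(9) = 55 + 34 = 89
fibo(12) = fibo(11) + fibo(10) = 89 + 55 = 144
fibo(13) = fibo(12) + fibo(11) = 144 + 89 = 233
fibo(14) = fibo(13) + fibo(12) = 233 + 144 = 377
fibo(15) = fibo(14) + fibo(13) = 377 + 233 = 610
fibo(16) = fibo(15) + fibo(14) = 610 + 377 = 987
fibo(17) = fibo(16) + fibo(15) = 987 + 610 = 1597

1597


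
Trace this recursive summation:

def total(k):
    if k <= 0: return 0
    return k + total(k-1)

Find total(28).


total(28)
= 28 + 27 + 26 + 25 + 24 + 23 + 22 + 21 + 20 + 19 + 18 + 17 + 16 + 15 + 14 + 13 + 12 + 11 + 10 + 9 + 8 + 7 + 6 + 5 + 4 + 3 + 2 + 1 + total(0)
= 28 + 27 + 26 + 25 + 24 + 23 + 22 + 21 + 20 + 19 + 18 + 17 + 16 + 15 + 14 + 13 + 12 + 11 + 10 + 9 + 8 + 7 + 6 + 5 + 4 + 3 + 2 + 1 + 0
= 406

406
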